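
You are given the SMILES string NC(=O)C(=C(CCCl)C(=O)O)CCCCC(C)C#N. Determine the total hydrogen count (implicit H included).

19

Walk through each heavy atom and fill implicit hydrogens from standard valence (C 4, N 3, O 2, S 2, halogen 1):
  atom 1: N, bond orders sum to 1 (valence 3) → 2 H
  atom 2: C, bond orders sum to 4 (valence 4) → 0 H
  atom 3: O, bond orders sum to 2 (valence 2) → 0 H
  atom 4: C, bond orders sum to 4 (valence 4) → 0 H
  atom 5: C, bond orders sum to 4 (valence 4) → 0 H
  atom 6: C, bond orders sum to 2 (valence 4) → 2 H
  atom 7: C, bond orders sum to 2 (valence 4) → 2 H
  atom 8: Cl (halogen, monovalent) → 0 H
  atom 9: C, bond orders sum to 4 (valence 4) → 0 H
  atom 10: O, bond orders sum to 2 (valence 2) → 0 H
  atom 11: O, bond orders sum to 1 (valence 2) → 1 H
  atom 12: C, bond orders sum to 2 (valence 4) → 2 H
  atom 13: C, bond orders sum to 2 (valence 4) → 2 H
  atom 14: C, bond orders sum to 2 (valence 4) → 2 H
  atom 15: C, bond orders sum to 2 (valence 4) → 2 H
  atom 16: C, bond orders sum to 3 (valence 4) → 1 H
  atom 17: C, bond orders sum to 1 (valence 4) → 3 H
  atom 18: C, bond orders sum to 4 (valence 4) → 0 H
  atom 19: N, bond orders sum to 3 (valence 3) → 0 H
Total hydrogens: 19.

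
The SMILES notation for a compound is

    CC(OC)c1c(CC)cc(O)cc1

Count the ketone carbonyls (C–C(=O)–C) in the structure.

0

Scan the SMILES for the ketone motif — none present.
Groups that are present: 1 ether, 1 hydroxyl.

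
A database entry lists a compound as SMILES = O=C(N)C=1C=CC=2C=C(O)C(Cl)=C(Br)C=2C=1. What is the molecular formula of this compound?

Walk through each heavy atom and fill implicit hydrogens from standard valence (C 4, N 3, O 2, S 2, halogen 1):
  atom 1: O, bond orders sum to 2 (valence 2) → 0 H
  atom 2: C, bond orders sum to 4 (valence 4) → 0 H
  atom 3: N, bond orders sum to 1 (valence 3) → 2 H
  atom 4: C, bond orders sum to 4 (valence 4) → 0 H
  atom 5: C, bond orders sum to 3 (valence 4) → 1 H
  atom 6: C, bond orders sum to 3 (valence 4) → 1 H
  atom 7: C, bond orders sum to 4 (valence 4) → 0 H
  atom 8: C, bond orders sum to 3 (valence 4) → 1 H
  atom 9: C, bond orders sum to 4 (valence 4) → 0 H
  atom 10: O, bond orders sum to 1 (valence 2) → 1 H
  atom 11: C, bond orders sum to 4 (valence 4) → 0 H
  atom 12: Cl (halogen, monovalent) → 0 H
  atom 13: C, bond orders sum to 4 (valence 4) → 0 H
  atom 14: Br (halogen, monovalent) → 0 H
  atom 15: C, bond orders sum to 4 (valence 4) → 0 H
  atom 16: C, bond orders sum to 3 (valence 4) → 1 H
Totals → C:11, H:7, Br:1, Cl:1, N:1, O:2.

C11H7BrClNO2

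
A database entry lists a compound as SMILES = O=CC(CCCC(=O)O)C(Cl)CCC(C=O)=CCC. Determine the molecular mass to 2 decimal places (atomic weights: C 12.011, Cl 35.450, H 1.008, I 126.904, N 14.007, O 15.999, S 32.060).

First, the molecular formula is C14H21ClO4 (counting implicit H from valence).
  C: 14 × 12.011 = 168.154
  Cl: 1 × 35.450 = 35.450
  H: 21 × 1.008 = 21.168
  O: 4 × 15.999 = 63.996
Sum: 14×12.011 + 1×35.450 + 21×1.008 + 4×15.999 = 288.768 → 288.77 g/mol.

288.77 g/mol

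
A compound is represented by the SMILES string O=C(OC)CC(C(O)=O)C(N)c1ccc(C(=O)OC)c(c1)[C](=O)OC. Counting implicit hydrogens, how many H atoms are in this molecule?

Walk through each heavy atom and fill implicit hydrogens from standard valence (C 4, N 3, O 2, S 2, halogen 1); for lowercase aromatic atoms, an aromatic c carries 1 H when it has two neighbours and 0 H with three, and aromatic n carries 0 H:
  atom 1: O, bond orders sum to 2 (valence 2) → 0 H
  atom 2: C, bond orders sum to 4 (valence 4) → 0 H
  atom 3: O, bond orders sum to 2 (valence 2) → 0 H
  atom 4: C, bond orders sum to 1 (valence 4) → 3 H
  atom 5: C, bond orders sum to 2 (valence 4) → 2 H
  atom 6: C, bond orders sum to 3 (valence 4) → 1 H
  atom 7: C, bond orders sum to 4 (valence 4) → 0 H
  atom 8: O, bond orders sum to 1 (valence 2) → 1 H
  atom 9: O, bond orders sum to 2 (valence 2) → 0 H
  atom 10: C, bond orders sum to 3 (valence 4) → 1 H
  atom 11: N, bond orders sum to 1 (valence 3) → 2 H
  atom 12: aromatic c, 3 neighbours → 0 H
  atom 13: aromatic c, 2 neighbours → 1 H
  atom 14: aromatic c, 2 neighbours → 1 H
  atom 15: aromatic c, 3 neighbours → 0 H
  atom 16: C, bond orders sum to 4 (valence 4) → 0 H
  atom 17: O, bond orders sum to 2 (valence 2) → 0 H
  atom 18: O, bond orders sum to 2 (valence 2) → 0 H
  atom 19: C, bond orders sum to 1 (valence 4) → 3 H
  atom 20: aromatic c, 3 neighbours → 0 H
  atom 21: aromatic c, 2 neighbours → 1 H
  atom 22: C with explicit H count 0
  atom 23: O, bond orders sum to 2 (valence 2) → 0 H
  atom 24: O, bond orders sum to 2 (valence 2) → 0 H
  atom 25: C, bond orders sum to 1 (valence 4) → 3 H
Total hydrogens: 19.

19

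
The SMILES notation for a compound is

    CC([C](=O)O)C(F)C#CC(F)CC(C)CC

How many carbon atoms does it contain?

12

Count every carbon token in the SMILES (each C, including those in ring-closure positions and inside branches).
Carbon count: 12.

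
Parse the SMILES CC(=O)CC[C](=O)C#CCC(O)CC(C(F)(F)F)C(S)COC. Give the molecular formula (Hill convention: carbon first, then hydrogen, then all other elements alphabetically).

Walk through each heavy atom and fill implicit hydrogens from standard valence (C 4, N 3, O 2, S 2, halogen 1):
  atom 1: C, bond orders sum to 1 (valence 4) → 3 H
  atom 2: C, bond orders sum to 4 (valence 4) → 0 H
  atom 3: O, bond orders sum to 2 (valence 2) → 0 H
  atom 4: C, bond orders sum to 2 (valence 4) → 2 H
  atom 5: C, bond orders sum to 2 (valence 4) → 2 H
  atom 6: C with explicit H count 0
  atom 7: O, bond orders sum to 2 (valence 2) → 0 H
  atom 8: C, bond orders sum to 4 (valence 4) → 0 H
  atom 9: C, bond orders sum to 4 (valence 4) → 0 H
  atom 10: C, bond orders sum to 2 (valence 4) → 2 H
  atom 11: C, bond orders sum to 3 (valence 4) → 1 H
  atom 12: O, bond orders sum to 1 (valence 2) → 1 H
  atom 13: C, bond orders sum to 2 (valence 4) → 2 H
  atom 14: C, bond orders sum to 3 (valence 4) → 1 H
  atom 15: C, bond orders sum to 4 (valence 4) → 0 H
  atom 16: F (halogen, monovalent) → 0 H
  atom 17: F (halogen, monovalent) → 0 H
  atom 18: F (halogen, monovalent) → 0 H
  atom 19: C, bond orders sum to 3 (valence 4) → 1 H
  atom 20: S, bond orders sum to 1 (valence 2) → 1 H
  atom 21: C, bond orders sum to 2 (valence 4) → 2 H
  atom 22: O, bond orders sum to 2 (valence 2) → 0 H
  atom 23: C, bond orders sum to 1 (valence 4) → 3 H
Totals → C:15, H:21, F:3, O:4, S:1.

C15H21F3O4S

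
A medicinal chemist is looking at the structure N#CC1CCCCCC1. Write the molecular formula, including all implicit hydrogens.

Walk through each heavy atom and fill implicit hydrogens from standard valence (C 4, N 3, O 2, S 2, halogen 1):
  atom 1: N, bond orders sum to 3 (valence 3) → 0 H
  atom 2: C, bond orders sum to 4 (valence 4) → 0 H
  atom 3: C, bond orders sum to 3 (valence 4) → 1 H
  atom 4: C, bond orders sum to 2 (valence 4) → 2 H
  atom 5: C, bond orders sum to 2 (valence 4) → 2 H
  atom 6: C, bond orders sum to 2 (valence 4) → 2 H
  atom 7: C, bond orders sum to 2 (valence 4) → 2 H
  atom 8: C, bond orders sum to 2 (valence 4) → 2 H
  atom 9: C, bond orders sum to 2 (valence 4) → 2 H
Totals → C:8, H:13, N:1.
In Hill order: C8H13N.

C8H13N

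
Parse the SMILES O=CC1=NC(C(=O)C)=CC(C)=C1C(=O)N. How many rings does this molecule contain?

In SMILES, each pair of matching ring-closure digits denotes one ring-closing bond; the number of such bonds equals the number of independent rings.
Ring-closure bonds here: 1.

1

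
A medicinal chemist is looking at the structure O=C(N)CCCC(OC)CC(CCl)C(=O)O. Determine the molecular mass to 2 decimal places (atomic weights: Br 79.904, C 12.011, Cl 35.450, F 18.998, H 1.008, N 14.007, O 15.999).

First, the molecular formula is C10H18ClNO4 (counting implicit H from valence).
  C: 10 × 12.011 = 120.110
  Cl: 1 × 35.450 = 35.450
  H: 18 × 1.008 = 18.144
  N: 1 × 14.007 = 14.007
  O: 4 × 15.999 = 63.996
Sum: 10×12.011 + 1×35.450 + 18×1.008 + 1×14.007 + 4×15.999 = 251.707 → 251.71 g/mol.

251.71 g/mol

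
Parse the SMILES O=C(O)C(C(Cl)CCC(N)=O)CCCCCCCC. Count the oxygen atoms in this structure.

3

Scan the SMILES for O atoms (remember two-letter symbols like Cl and Br are single atoms).
Oxygen count: 3.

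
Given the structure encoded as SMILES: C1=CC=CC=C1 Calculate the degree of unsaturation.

4

Molecular formula: C6H6.
DoU = (2C + 2 + N − H − X) / 2, where X is the halogen count and O/S are ignored.
    = (2·6 + 2 + 0 − 6 − 0) / 2 = 8 / 2 = 4.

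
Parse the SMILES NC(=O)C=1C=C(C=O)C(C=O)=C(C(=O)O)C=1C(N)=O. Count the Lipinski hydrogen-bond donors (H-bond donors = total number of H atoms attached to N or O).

5

Donors: find every N or O and count the H atoms it carries.
  atom 1 (N): bond orders sum to 1 → 2 H
  atom 3 (O): bond orders sum to 2 → 0 H
  atom 8 (O): bond orders sum to 2 → 0 H
  atom 11 (O): bond orders sum to 2 → 0 H
  atom 14 (O): bond orders sum to 2 → 0 H
  atom 15 (O): bond orders sum to 1 → 1 H
  atom 18 (N): bond orders sum to 1 → 2 H
  atom 19 (O): bond orders sum to 2 → 0 H
Lipinski HBD = 5.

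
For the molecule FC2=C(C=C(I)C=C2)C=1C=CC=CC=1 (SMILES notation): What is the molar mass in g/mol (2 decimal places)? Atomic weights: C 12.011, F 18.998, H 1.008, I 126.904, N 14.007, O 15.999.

First, the molecular formula is C12H8FI (counting implicit H from valence).
  C: 12 × 12.011 = 144.132
  F: 1 × 18.998 = 18.998
  H: 8 × 1.008 = 8.064
  I: 1 × 126.904 = 126.904
Sum: 12×12.011 + 1×18.998 + 8×1.008 + 1×126.904 = 298.098 → 298.10 g/mol.

298.10 g/mol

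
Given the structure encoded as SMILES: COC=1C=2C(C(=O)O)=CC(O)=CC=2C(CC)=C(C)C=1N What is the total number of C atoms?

Count every carbon token in the SMILES (each C, including those in ring-closure positions and inside branches).
Carbon count: 15.

15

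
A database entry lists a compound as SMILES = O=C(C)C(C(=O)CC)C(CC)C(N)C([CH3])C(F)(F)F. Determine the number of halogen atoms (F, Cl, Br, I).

Halogen atoms appear at heavy-atom positions 17, 18, 19 (3×F).
Other groups present: 2 ketone, 1 primary amine.
Halogen count: 3.

3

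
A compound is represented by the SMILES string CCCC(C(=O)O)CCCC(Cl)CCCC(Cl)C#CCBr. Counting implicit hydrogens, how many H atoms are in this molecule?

25

Walk through each heavy atom and fill implicit hydrogens from standard valence (C 4, N 3, O 2, S 2, halogen 1):
  atom 1: C, bond orders sum to 1 (valence 4) → 3 H
  atom 2: C, bond orders sum to 2 (valence 4) → 2 H
  atom 3: C, bond orders sum to 2 (valence 4) → 2 H
  atom 4: C, bond orders sum to 3 (valence 4) → 1 H
  atom 5: C, bond orders sum to 4 (valence 4) → 0 H
  atom 6: O, bond orders sum to 2 (valence 2) → 0 H
  atom 7: O, bond orders sum to 1 (valence 2) → 1 H
  atom 8: C, bond orders sum to 2 (valence 4) → 2 H
  atom 9: C, bond orders sum to 2 (valence 4) → 2 H
  atom 10: C, bond orders sum to 2 (valence 4) → 2 H
  atom 11: C, bond orders sum to 3 (valence 4) → 1 H
  atom 12: Cl (halogen, monovalent) → 0 H
  atom 13: C, bond orders sum to 2 (valence 4) → 2 H
  atom 14: C, bond orders sum to 2 (valence 4) → 2 H
  atom 15: C, bond orders sum to 2 (valence 4) → 2 H
  atom 16: C, bond orders sum to 3 (valence 4) → 1 H
  atom 17: Cl (halogen, monovalent) → 0 H
  atom 18: C, bond orders sum to 4 (valence 4) → 0 H
  atom 19: C, bond orders sum to 4 (valence 4) → 0 H
  atom 20: C, bond orders sum to 2 (valence 4) → 2 H
  atom 21: Br (halogen, monovalent) → 0 H
Total hydrogens: 25.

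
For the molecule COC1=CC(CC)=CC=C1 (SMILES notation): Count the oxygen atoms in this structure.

Scan the SMILES for O atoms (remember two-letter symbols like Cl and Br are single atoms).
Oxygen count: 1.

1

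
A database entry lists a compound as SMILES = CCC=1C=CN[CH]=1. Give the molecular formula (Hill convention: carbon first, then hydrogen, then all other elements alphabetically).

C6H9N

Walk through each heavy atom and fill implicit hydrogens from standard valence (C 4, N 3, O 2, S 2, halogen 1):
  atom 1: C, bond orders sum to 1 (valence 4) → 3 H
  atom 2: C, bond orders sum to 2 (valence 4) → 2 H
  atom 3: C, bond orders sum to 4 (valence 4) → 0 H
  atom 4: C, bond orders sum to 3 (valence 4) → 1 H
  atom 5: C, bond orders sum to 3 (valence 4) → 1 H
  atom 6: N, bond orders sum to 2 (valence 3) → 1 H
  atom 7: C with explicit H count 1
Totals → C:6, H:9, N:1.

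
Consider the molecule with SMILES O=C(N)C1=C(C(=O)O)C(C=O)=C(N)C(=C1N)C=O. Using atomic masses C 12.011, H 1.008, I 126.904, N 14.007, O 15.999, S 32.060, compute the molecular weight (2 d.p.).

First, the molecular formula is C10H9N3O5 (counting implicit H from valence).
  C: 10 × 12.011 = 120.110
  H: 9 × 1.008 = 9.072
  N: 3 × 14.007 = 42.021
  O: 5 × 15.999 = 79.995
Sum: 10×12.011 + 9×1.008 + 3×14.007 + 5×15.999 = 251.198 → 251.20 g/mol.

251.20 g/mol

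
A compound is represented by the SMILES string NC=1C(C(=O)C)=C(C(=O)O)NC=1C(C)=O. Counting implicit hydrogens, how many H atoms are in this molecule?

Walk through each heavy atom and fill implicit hydrogens from standard valence (C 4, N 3, O 2, S 2, halogen 1):
  atom 1: N, bond orders sum to 1 (valence 3) → 2 H
  atom 2: C, bond orders sum to 4 (valence 4) → 0 H
  atom 3: C, bond orders sum to 4 (valence 4) → 0 H
  atom 4: C, bond orders sum to 4 (valence 4) → 0 H
  atom 5: O, bond orders sum to 2 (valence 2) → 0 H
  atom 6: C, bond orders sum to 1 (valence 4) → 3 H
  atom 7: C, bond orders sum to 4 (valence 4) → 0 H
  atom 8: C, bond orders sum to 4 (valence 4) → 0 H
  atom 9: O, bond orders sum to 2 (valence 2) → 0 H
  atom 10: O, bond orders sum to 1 (valence 2) → 1 H
  atom 11: N, bond orders sum to 2 (valence 3) → 1 H
  atom 12: C, bond orders sum to 4 (valence 4) → 0 H
  atom 13: C, bond orders sum to 4 (valence 4) → 0 H
  atom 14: C, bond orders sum to 1 (valence 4) → 3 H
  atom 15: O, bond orders sum to 2 (valence 2) → 0 H
Total hydrogens: 10.

10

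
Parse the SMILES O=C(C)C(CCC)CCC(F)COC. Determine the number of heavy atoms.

14

Every atom symbol written in the SMILES (organic subset) is one heavy atom; implicit H are not written.
Heavy atoms by element → C:11, F:1, O:2.
Total: 14.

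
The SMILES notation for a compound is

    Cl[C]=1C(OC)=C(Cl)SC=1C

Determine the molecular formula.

Walk through each heavy atom and fill implicit hydrogens from standard valence (C 4, N 3, O 2, S 2, halogen 1):
  atom 1: Cl (halogen, monovalent) → 0 H
  atom 2: C with explicit H count 0
  atom 3: C, bond orders sum to 4 (valence 4) → 0 H
  atom 4: O, bond orders sum to 2 (valence 2) → 0 H
  atom 5: C, bond orders sum to 1 (valence 4) → 3 H
  atom 6: C, bond orders sum to 4 (valence 4) → 0 H
  atom 7: Cl (halogen, monovalent) → 0 H
  atom 8: S, bond orders sum to 2 (valence 2) → 0 H
  atom 9: C, bond orders sum to 4 (valence 4) → 0 H
  atom 10: C, bond orders sum to 1 (valence 4) → 3 H
Totals → C:6, H:6, Cl:2, O:1, S:1.
In Hill order: C6H6Cl2OS.

C6H6Cl2OS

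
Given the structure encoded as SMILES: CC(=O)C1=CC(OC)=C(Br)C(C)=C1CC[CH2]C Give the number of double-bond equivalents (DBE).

Molecular formula: C14H19BrO2.
DoU = (2C + 2 + N − H − X) / 2, where X is the halogen count and O/S are ignored.
    = (2·14 + 2 + 0 − 19 − 1) / 2 = 10 / 2 = 5.

5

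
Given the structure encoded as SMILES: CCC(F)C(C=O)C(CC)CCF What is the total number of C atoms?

Count every carbon token in the SMILES (each C, including those in ring-closure positions and inside branches).
Carbon count: 10.

10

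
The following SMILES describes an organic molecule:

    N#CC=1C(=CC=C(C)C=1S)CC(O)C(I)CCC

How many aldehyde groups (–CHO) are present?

0

Scan the SMILES for the aldehyde motif — none present.
Groups that are present: 1 hydroxyl, 1 nitrile, 1 thiol.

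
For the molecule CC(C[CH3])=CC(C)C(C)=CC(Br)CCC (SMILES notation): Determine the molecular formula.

Walk through each heavy atom and fill implicit hydrogens from standard valence (C 4, N 3, O 2, S 2, halogen 1):
  atom 1: C, bond orders sum to 1 (valence 4) → 3 H
  atom 2: C, bond orders sum to 4 (valence 4) → 0 H
  atom 3: C, bond orders sum to 2 (valence 4) → 2 H
  atom 4: C with explicit H count 3
  atom 5: C, bond orders sum to 3 (valence 4) → 1 H
  atom 6: C, bond orders sum to 3 (valence 4) → 1 H
  atom 7: C, bond orders sum to 1 (valence 4) → 3 H
  atom 8: C, bond orders sum to 4 (valence 4) → 0 H
  atom 9: C, bond orders sum to 1 (valence 4) → 3 H
  atom 10: C, bond orders sum to 3 (valence 4) → 1 H
  atom 11: C, bond orders sum to 3 (valence 4) → 1 H
  atom 12: Br (halogen, monovalent) → 0 H
  atom 13: C, bond orders sum to 2 (valence 4) → 2 H
  atom 14: C, bond orders sum to 2 (valence 4) → 2 H
  atom 15: C, bond orders sum to 1 (valence 4) → 3 H
Totals → C:14, H:25, Br:1.

C14H25Br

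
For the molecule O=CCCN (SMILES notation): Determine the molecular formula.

C3H7NO

Walk through each heavy atom and fill implicit hydrogens from standard valence (C 4, N 3, O 2, S 2, halogen 1):
  atom 1: O, bond orders sum to 2 (valence 2) → 0 H
  atom 2: C, bond orders sum to 3 (valence 4) → 1 H
  atom 3: C, bond orders sum to 2 (valence 4) → 2 H
  atom 4: C, bond orders sum to 2 (valence 4) → 2 H
  atom 5: N, bond orders sum to 1 (valence 3) → 2 H
Totals → C:3, H:7, N:1, O:1.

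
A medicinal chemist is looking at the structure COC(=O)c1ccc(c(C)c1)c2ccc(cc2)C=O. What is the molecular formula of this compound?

C16H14O3

Walk through each heavy atom and fill implicit hydrogens from standard valence (C 4, N 3, O 2, S 2, halogen 1); for lowercase aromatic atoms, an aromatic c carries 1 H when it has two neighbours and 0 H with three, and aromatic n carries 0 H:
  atom 1: C, bond orders sum to 1 (valence 4) → 3 H
  atom 2: O, bond orders sum to 2 (valence 2) → 0 H
  atom 3: C, bond orders sum to 4 (valence 4) → 0 H
  atom 4: O, bond orders sum to 2 (valence 2) → 0 H
  atom 5: aromatic c, 3 neighbours → 0 H
  atom 6: aromatic c, 2 neighbours → 1 H
  atom 7: aromatic c, 2 neighbours → 1 H
  atom 8: aromatic c, 3 neighbours → 0 H
  atom 9: aromatic c, 3 neighbours → 0 H
  atom 10: C, bond orders sum to 1 (valence 4) → 3 H
  atom 11: aromatic c, 2 neighbours → 1 H
  atom 12: aromatic c, 3 neighbours → 0 H
  atom 13: aromatic c, 2 neighbours → 1 H
  atom 14: aromatic c, 2 neighbours → 1 H
  atom 15: aromatic c, 3 neighbours → 0 H
  atom 16: aromatic c, 2 neighbours → 1 H
  atom 17: aromatic c, 2 neighbours → 1 H
  atom 18: C, bond orders sum to 3 (valence 4) → 1 H
  atom 19: O, bond orders sum to 2 (valence 2) → 0 H
Totals → C:16, H:14, O:3.
In Hill order: C16H14O3.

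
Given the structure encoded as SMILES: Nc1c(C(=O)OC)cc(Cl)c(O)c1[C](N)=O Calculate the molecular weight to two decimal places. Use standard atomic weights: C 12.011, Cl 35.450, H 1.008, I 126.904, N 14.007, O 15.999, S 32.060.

First, the molecular formula is C9H9ClN2O4 (counting implicit H from valence).
  C: 9 × 12.011 = 108.099
  Cl: 1 × 35.450 = 35.450
  H: 9 × 1.008 = 9.072
  N: 2 × 14.007 = 28.014
  O: 4 × 15.999 = 63.996
Sum: 9×12.011 + 1×35.450 + 9×1.008 + 2×14.007 + 4×15.999 = 244.631 → 244.63 g/mol.

244.63 g/mol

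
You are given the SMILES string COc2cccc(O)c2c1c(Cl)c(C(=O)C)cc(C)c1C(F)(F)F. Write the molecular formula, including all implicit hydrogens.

C17H14ClF3O3

Walk through each heavy atom and fill implicit hydrogens from standard valence (C 4, N 3, O 2, S 2, halogen 1); for lowercase aromatic atoms, an aromatic c carries 1 H when it has two neighbours and 0 H with three, and aromatic n carries 0 H:
  atom 1: C, bond orders sum to 1 (valence 4) → 3 H
  atom 2: O, bond orders sum to 2 (valence 2) → 0 H
  atom 3: aromatic c, 3 neighbours → 0 H
  atom 4: aromatic c, 2 neighbours → 1 H
  atom 5: aromatic c, 2 neighbours → 1 H
  atom 6: aromatic c, 2 neighbours → 1 H
  atom 7: aromatic c, 3 neighbours → 0 H
  atom 8: O, bond orders sum to 1 (valence 2) → 1 H
  atom 9: aromatic c, 3 neighbours → 0 H
  atom 10: aromatic c, 3 neighbours → 0 H
  atom 11: aromatic c, 3 neighbours → 0 H
  atom 12: Cl (halogen, monovalent) → 0 H
  atom 13: aromatic c, 3 neighbours → 0 H
  atom 14: C, bond orders sum to 4 (valence 4) → 0 H
  atom 15: O, bond orders sum to 2 (valence 2) → 0 H
  atom 16: C, bond orders sum to 1 (valence 4) → 3 H
  atom 17: aromatic c, 2 neighbours → 1 H
  atom 18: aromatic c, 3 neighbours → 0 H
  atom 19: C, bond orders sum to 1 (valence 4) → 3 H
  atom 20: aromatic c, 3 neighbours → 0 H
  atom 21: C, bond orders sum to 4 (valence 4) → 0 H
  atom 22: F (halogen, monovalent) → 0 H
  atom 23: F (halogen, monovalent) → 0 H
  atom 24: F (halogen, monovalent) → 0 H
Totals → C:17, H:14, Cl:1, F:3, O:3.
In Hill order: C17H14ClF3O3.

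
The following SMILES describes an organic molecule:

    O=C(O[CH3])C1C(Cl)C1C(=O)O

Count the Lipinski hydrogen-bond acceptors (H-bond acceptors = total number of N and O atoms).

4

N atoms: 0; O atoms: 4.
Lipinski HBA = 0 + 4 = 4.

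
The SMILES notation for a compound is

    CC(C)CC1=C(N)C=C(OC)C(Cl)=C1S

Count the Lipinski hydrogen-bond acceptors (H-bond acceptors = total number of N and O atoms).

N atoms: 1; O atoms: 1.
Lipinski HBA = 1 + 1 = 2.

2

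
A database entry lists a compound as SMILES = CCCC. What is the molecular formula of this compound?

C4H10

Walk through each heavy atom and fill implicit hydrogens from standard valence (C 4, N 3, O 2, S 2, halogen 1):
  atom 1: C, bond orders sum to 1 (valence 4) → 3 H
  atom 2: C, bond orders sum to 2 (valence 4) → 2 H
  atom 3: C, bond orders sum to 2 (valence 4) → 2 H
  atom 4: C, bond orders sum to 1 (valence 4) → 3 H
Totals → C:4, H:10.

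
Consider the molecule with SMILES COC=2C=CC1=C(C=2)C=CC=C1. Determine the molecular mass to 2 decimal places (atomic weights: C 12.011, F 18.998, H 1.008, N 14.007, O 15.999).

158.20 g/mol

First, the molecular formula is C11H10O (counting implicit H from valence).
  C: 11 × 12.011 = 132.121
  H: 10 × 1.008 = 10.080
  O: 1 × 15.999 = 15.999
Sum: 11×12.011 + 10×1.008 + 1×15.999 = 158.200 → 158.20 g/mol.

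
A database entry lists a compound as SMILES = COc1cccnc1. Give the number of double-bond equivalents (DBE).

4

Molecular formula: C6H7NO.
DoU = (2C + 2 + N − H − X) / 2, where X is the halogen count and O/S are ignored.
    = (2·6 + 2 + 1 − 7 − 0) / 2 = 8 / 2 = 4.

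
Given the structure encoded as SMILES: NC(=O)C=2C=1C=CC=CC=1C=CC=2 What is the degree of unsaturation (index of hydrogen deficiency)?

Degree of unsaturation = (number of rings) + (number of π bonds).
Ring closures in the SMILES: 2.
π bonds: 6 double bonds (each 1 DoU) → 6 DoU from unsaturation.
Total DoU = 2 + 6 = 8.

8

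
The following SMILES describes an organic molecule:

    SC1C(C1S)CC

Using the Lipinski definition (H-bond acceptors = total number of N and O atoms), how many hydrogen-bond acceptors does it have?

0

N atoms: 0; O atoms: 0.
Lipinski HBA = 0 + 0 = 0.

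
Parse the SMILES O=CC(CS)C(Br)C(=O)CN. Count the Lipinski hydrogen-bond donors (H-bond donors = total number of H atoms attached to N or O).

Donors: find every N or O and count the H atoms it carries.
  atom 1 (O): bond orders sum to 2 → 0 H
  atom 9 (O): bond orders sum to 2 → 0 H
  atom 11 (N): bond orders sum to 1 → 2 H
Lipinski HBD = 2.

2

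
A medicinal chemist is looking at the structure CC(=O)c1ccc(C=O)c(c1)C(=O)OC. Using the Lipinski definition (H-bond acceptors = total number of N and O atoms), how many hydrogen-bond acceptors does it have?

4

N atoms: 0; O atoms: 4.
Lipinski HBA = 0 + 4 = 4.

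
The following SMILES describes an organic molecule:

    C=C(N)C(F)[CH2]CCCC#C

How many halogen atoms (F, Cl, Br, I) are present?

1

Halogen atoms appear at heavy-atom position 5 (1×F).
Other groups present: 1 alkene, 1 alkyne, 1 primary amine.
Halogen count: 1.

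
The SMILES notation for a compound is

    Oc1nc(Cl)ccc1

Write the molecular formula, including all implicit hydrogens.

C5H4ClNO

Walk through each heavy atom and fill implicit hydrogens from standard valence (C 4, N 3, O 2, S 2, halogen 1); for lowercase aromatic atoms, an aromatic c carries 1 H when it has two neighbours and 0 H with three, and aromatic n carries 0 H:
  atom 1: O, bond orders sum to 1 (valence 2) → 1 H
  atom 2: aromatic c, 3 neighbours → 0 H
  atom 3: aromatic n, 2 neighbours → 0 H
  atom 4: aromatic c, 3 neighbours → 0 H
  atom 5: Cl (halogen, monovalent) → 0 H
  atom 6: aromatic c, 2 neighbours → 1 H
  atom 7: aromatic c, 2 neighbours → 1 H
  atom 8: aromatic c, 2 neighbours → 1 H
Totals → C:5, H:4, Cl:1, N:1, O:1.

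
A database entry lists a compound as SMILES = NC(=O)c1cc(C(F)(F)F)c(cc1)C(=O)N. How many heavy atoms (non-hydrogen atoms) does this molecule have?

Every atom symbol written in the SMILES (organic subset) is one heavy atom; implicit H are not written.
Heavy atoms by element → C:9, F:3, N:2, O:2.
Total: 16.

16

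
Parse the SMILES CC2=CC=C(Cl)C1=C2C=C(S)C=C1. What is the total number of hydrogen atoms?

Walk through each heavy atom and fill implicit hydrogens from standard valence (C 4, N 3, O 2, S 2, halogen 1):
  atom 1: C, bond orders sum to 1 (valence 4) → 3 H
  atom 2: C, bond orders sum to 4 (valence 4) → 0 H
  atom 3: C, bond orders sum to 3 (valence 4) → 1 H
  atom 4: C, bond orders sum to 3 (valence 4) → 1 H
  atom 5: C, bond orders sum to 4 (valence 4) → 0 H
  atom 6: Cl (halogen, monovalent) → 0 H
  atom 7: C, bond orders sum to 4 (valence 4) → 0 H
  atom 8: C, bond orders sum to 4 (valence 4) → 0 H
  atom 9: C, bond orders sum to 3 (valence 4) → 1 H
  atom 10: C, bond orders sum to 4 (valence 4) → 0 H
  atom 11: S, bond orders sum to 1 (valence 2) → 1 H
  atom 12: C, bond orders sum to 3 (valence 4) → 1 H
  atom 13: C, bond orders sum to 3 (valence 4) → 1 H
Total hydrogens: 9.

9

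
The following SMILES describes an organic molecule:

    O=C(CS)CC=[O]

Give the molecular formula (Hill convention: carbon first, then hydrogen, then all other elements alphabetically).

C4H6O2S

Walk through each heavy atom and fill implicit hydrogens from standard valence (C 4, N 3, O 2, S 2, halogen 1):
  atom 1: O, bond orders sum to 2 (valence 2) → 0 H
  atom 2: C, bond orders sum to 4 (valence 4) → 0 H
  atom 3: C, bond orders sum to 2 (valence 4) → 2 H
  atom 4: S, bond orders sum to 1 (valence 2) → 1 H
  atom 5: C, bond orders sum to 2 (valence 4) → 2 H
  atom 6: C, bond orders sum to 3 (valence 4) → 1 H
  atom 7: O with explicit H count 0
Totals → C:4, H:6, O:2, S:1.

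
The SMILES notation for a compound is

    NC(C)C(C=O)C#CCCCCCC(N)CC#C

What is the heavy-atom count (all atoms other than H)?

Every atom symbol written in the SMILES (organic subset) is one heavy atom; implicit H are not written.
Heavy atoms by element → C:15, N:2, O:1.
Total: 18.

18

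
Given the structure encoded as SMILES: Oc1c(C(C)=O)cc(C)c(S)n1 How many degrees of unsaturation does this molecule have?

Molecular formula: C8H9NO2S.
DoU = (2C + 2 + N − H − X) / 2, where X is the halogen count and O/S are ignored.
    = (2·8 + 2 + 1 − 9 − 0) / 2 = 10 / 2 = 5.

5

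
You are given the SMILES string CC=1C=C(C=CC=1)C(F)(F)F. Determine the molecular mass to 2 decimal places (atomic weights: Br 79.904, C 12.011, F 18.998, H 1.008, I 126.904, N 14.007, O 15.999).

160.14 g/mol

First, the molecular formula is C8H7F3 (counting implicit H from valence).
  C: 8 × 12.011 = 96.088
  F: 3 × 18.998 = 56.994
  H: 7 × 1.008 = 7.056
Sum: 8×12.011 + 3×18.998 + 7×1.008 = 160.138 → 160.14 g/mol.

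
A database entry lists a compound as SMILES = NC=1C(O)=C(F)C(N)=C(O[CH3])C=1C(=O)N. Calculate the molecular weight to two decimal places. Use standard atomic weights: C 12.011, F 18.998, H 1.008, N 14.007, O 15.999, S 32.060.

First, the molecular formula is C8H10FN3O3 (counting implicit H from valence).
  C: 8 × 12.011 = 96.088
  F: 1 × 18.998 = 18.998
  H: 10 × 1.008 = 10.080
  N: 3 × 14.007 = 42.021
  O: 3 × 15.999 = 47.997
Sum: 8×12.011 + 1×18.998 + 10×1.008 + 3×14.007 + 3×15.999 = 215.184 → 215.18 g/mol.

215.18 g/mol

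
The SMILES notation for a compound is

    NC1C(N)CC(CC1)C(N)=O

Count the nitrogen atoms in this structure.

3

Scan the SMILES for N atoms (remember two-letter symbols like Cl and Br are single atoms).
Nitrogen count: 3.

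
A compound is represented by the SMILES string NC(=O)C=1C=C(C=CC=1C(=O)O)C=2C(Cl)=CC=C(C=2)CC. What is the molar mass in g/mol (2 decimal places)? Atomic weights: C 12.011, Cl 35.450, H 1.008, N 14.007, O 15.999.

First, the molecular formula is C16H14ClNO3 (counting implicit H from valence).
  C: 16 × 12.011 = 192.176
  Cl: 1 × 35.450 = 35.450
  H: 14 × 1.008 = 14.112
  N: 1 × 14.007 = 14.007
  O: 3 × 15.999 = 47.997
Sum: 16×12.011 + 1×35.450 + 14×1.008 + 1×14.007 + 3×15.999 = 303.742 → 303.74 g/mol.

303.74 g/mol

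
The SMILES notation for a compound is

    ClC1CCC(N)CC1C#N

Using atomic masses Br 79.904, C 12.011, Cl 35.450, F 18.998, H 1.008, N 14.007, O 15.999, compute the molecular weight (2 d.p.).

158.63 g/mol

First, the molecular formula is C7H11ClN2 (counting implicit H from valence).
  C: 7 × 12.011 = 84.077
  Cl: 1 × 35.450 = 35.450
  H: 11 × 1.008 = 11.088
  N: 2 × 14.007 = 28.014
Sum: 7×12.011 + 1×35.450 + 11×1.008 + 2×14.007 = 158.629 → 158.63 g/mol.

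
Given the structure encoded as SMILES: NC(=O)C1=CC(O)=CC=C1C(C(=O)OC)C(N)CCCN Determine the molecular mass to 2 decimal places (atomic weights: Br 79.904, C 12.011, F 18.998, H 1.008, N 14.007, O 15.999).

First, the molecular formula is C14H21N3O4 (counting implicit H from valence).
  C: 14 × 12.011 = 168.154
  H: 21 × 1.008 = 21.168
  N: 3 × 14.007 = 42.021
  O: 4 × 15.999 = 63.996
Sum: 14×12.011 + 21×1.008 + 3×14.007 + 4×15.999 = 295.339 → 295.34 g/mol.

295.34 g/mol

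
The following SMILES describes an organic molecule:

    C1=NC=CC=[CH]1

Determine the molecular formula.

C5H5N

Walk through each heavy atom and fill implicit hydrogens from standard valence (C 4, N 3, O 2, S 2, halogen 1):
  atom 1: C, bond orders sum to 3 (valence 4) → 1 H
  atom 2: N, bond orders sum to 3 (valence 3) → 0 H
  atom 3: C, bond orders sum to 3 (valence 4) → 1 H
  atom 4: C, bond orders sum to 3 (valence 4) → 1 H
  atom 5: C, bond orders sum to 3 (valence 4) → 1 H
  atom 6: C with explicit H count 1
Totals → C:5, H:5, N:1.
In Hill order: C5H5N.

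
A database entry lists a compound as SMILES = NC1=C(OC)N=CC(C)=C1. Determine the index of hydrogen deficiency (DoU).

Molecular formula: C7H10N2O.
DoU = (2C + 2 + N − H − X) / 2, where X is the halogen count and O/S are ignored.
    = (2·7 + 2 + 2 − 10 − 0) / 2 = 8 / 2 = 4.

4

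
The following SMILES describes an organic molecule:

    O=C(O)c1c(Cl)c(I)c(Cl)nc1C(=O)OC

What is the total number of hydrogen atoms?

Walk through each heavy atom and fill implicit hydrogens from standard valence (C 4, N 3, O 2, S 2, halogen 1); for lowercase aromatic atoms, an aromatic c carries 1 H when it has two neighbours and 0 H with three, and aromatic n carries 0 H:
  atom 1: O, bond orders sum to 2 (valence 2) → 0 H
  atom 2: C, bond orders sum to 4 (valence 4) → 0 H
  atom 3: O, bond orders sum to 1 (valence 2) → 1 H
  atom 4: aromatic c, 3 neighbours → 0 H
  atom 5: aromatic c, 3 neighbours → 0 H
  atom 6: Cl (halogen, monovalent) → 0 H
  atom 7: aromatic c, 3 neighbours → 0 H
  atom 8: I (halogen, monovalent) → 0 H
  atom 9: aromatic c, 3 neighbours → 0 H
  atom 10: Cl (halogen, monovalent) → 0 H
  atom 11: aromatic n, 2 neighbours → 0 H
  atom 12: aromatic c, 3 neighbours → 0 H
  atom 13: C, bond orders sum to 4 (valence 4) → 0 H
  atom 14: O, bond orders sum to 2 (valence 2) → 0 H
  atom 15: O, bond orders sum to 2 (valence 2) → 0 H
  atom 16: C, bond orders sum to 1 (valence 4) → 3 H
Total hydrogens: 4.

4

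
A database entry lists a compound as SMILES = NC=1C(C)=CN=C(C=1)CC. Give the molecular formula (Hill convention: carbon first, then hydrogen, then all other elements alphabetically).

C8H12N2

Walk through each heavy atom and fill implicit hydrogens from standard valence (C 4, N 3, O 2, S 2, halogen 1):
  atom 1: N, bond orders sum to 1 (valence 3) → 2 H
  atom 2: C, bond orders sum to 4 (valence 4) → 0 H
  atom 3: C, bond orders sum to 4 (valence 4) → 0 H
  atom 4: C, bond orders sum to 1 (valence 4) → 3 H
  atom 5: C, bond orders sum to 3 (valence 4) → 1 H
  atom 6: N, bond orders sum to 3 (valence 3) → 0 H
  atom 7: C, bond orders sum to 4 (valence 4) → 0 H
  atom 8: C, bond orders sum to 3 (valence 4) → 1 H
  atom 9: C, bond orders sum to 2 (valence 4) → 2 H
  atom 10: C, bond orders sum to 1 (valence 4) → 3 H
Totals → C:8, H:12, N:2.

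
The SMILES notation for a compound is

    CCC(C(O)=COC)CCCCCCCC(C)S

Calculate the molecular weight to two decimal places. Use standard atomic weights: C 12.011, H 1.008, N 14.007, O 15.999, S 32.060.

274.46 g/mol

First, the molecular formula is C15H30O2S (counting implicit H from valence).
  C: 15 × 12.011 = 180.165
  H: 30 × 1.008 = 30.240
  O: 2 × 15.999 = 31.998
  S: 1 × 32.060 = 32.060
Sum: 15×12.011 + 30×1.008 + 2×15.999 + 1×32.060 = 274.463 → 274.46 g/mol.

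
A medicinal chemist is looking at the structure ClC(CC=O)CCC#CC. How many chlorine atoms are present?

Scan the SMILES for Cl atoms (remember two-letter symbols like Cl and Br are single atoms).
Chlorine count: 1.

1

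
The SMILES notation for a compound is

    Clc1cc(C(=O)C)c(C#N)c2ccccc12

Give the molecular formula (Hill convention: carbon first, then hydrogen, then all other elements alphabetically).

Walk through each heavy atom and fill implicit hydrogens from standard valence (C 4, N 3, O 2, S 2, halogen 1); for lowercase aromatic atoms, an aromatic c carries 1 H when it has two neighbours and 0 H with three, and aromatic n carries 0 H:
  atom 1: Cl (halogen, monovalent) → 0 H
  atom 2: aromatic c, 3 neighbours → 0 H
  atom 3: aromatic c, 2 neighbours → 1 H
  atom 4: aromatic c, 3 neighbours → 0 H
  atom 5: C, bond orders sum to 4 (valence 4) → 0 H
  atom 6: O, bond orders sum to 2 (valence 2) → 0 H
  atom 7: C, bond orders sum to 1 (valence 4) → 3 H
  atom 8: aromatic c, 3 neighbours → 0 H
  atom 9: C, bond orders sum to 4 (valence 4) → 0 H
  atom 10: N, bond orders sum to 3 (valence 3) → 0 H
  atom 11: aromatic c, 3 neighbours → 0 H
  atom 12: aromatic c, 2 neighbours → 1 H
  atom 13: aromatic c, 2 neighbours → 1 H
  atom 14: aromatic c, 2 neighbours → 1 H
  atom 15: aromatic c, 2 neighbours → 1 H
  atom 16: aromatic c, 3 neighbours → 0 H
Totals → C:13, H:8, Cl:1, N:1, O:1.
In Hill order: C13H8ClNO.

C13H8ClNO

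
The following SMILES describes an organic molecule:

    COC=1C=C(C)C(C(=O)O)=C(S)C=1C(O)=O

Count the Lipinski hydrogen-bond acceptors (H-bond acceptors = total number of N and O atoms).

5

N atoms: 0; O atoms: 5.
Lipinski HBA = 0 + 5 = 5.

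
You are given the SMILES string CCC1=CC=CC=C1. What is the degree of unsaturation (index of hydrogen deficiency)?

4

Degree of unsaturation = (number of rings) + (number of π bonds).
Ring closures in the SMILES: 1.
π bonds: 3 double bonds (each 1 DoU) → 3 DoU from unsaturation.
Total DoU = 1 + 3 = 4.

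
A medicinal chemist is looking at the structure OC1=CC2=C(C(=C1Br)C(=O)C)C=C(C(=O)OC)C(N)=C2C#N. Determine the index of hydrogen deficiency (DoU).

11

Degree of unsaturation = (number of rings) + (number of π bonds).
Ring closures in the SMILES: 2.
π bonds: 7 double bonds (each 1 DoU), 1 triple bond (each 2 DoU) → 9 DoU from unsaturation.
Total DoU = 2 + 9 = 11.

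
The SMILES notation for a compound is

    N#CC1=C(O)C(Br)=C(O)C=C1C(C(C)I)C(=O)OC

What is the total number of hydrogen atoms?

11

Walk through each heavy atom and fill implicit hydrogens from standard valence (C 4, N 3, O 2, S 2, halogen 1):
  atom 1: N, bond orders sum to 3 (valence 3) → 0 H
  atom 2: C, bond orders sum to 4 (valence 4) → 0 H
  atom 3: C, bond orders sum to 4 (valence 4) → 0 H
  atom 4: C, bond orders sum to 4 (valence 4) → 0 H
  atom 5: O, bond orders sum to 1 (valence 2) → 1 H
  atom 6: C, bond orders sum to 4 (valence 4) → 0 H
  atom 7: Br (halogen, monovalent) → 0 H
  atom 8: C, bond orders sum to 4 (valence 4) → 0 H
  atom 9: O, bond orders sum to 1 (valence 2) → 1 H
  atom 10: C, bond orders sum to 3 (valence 4) → 1 H
  atom 11: C, bond orders sum to 4 (valence 4) → 0 H
  atom 12: C, bond orders sum to 3 (valence 4) → 1 H
  atom 13: C, bond orders sum to 3 (valence 4) → 1 H
  atom 14: C, bond orders sum to 1 (valence 4) → 3 H
  atom 15: I (halogen, monovalent) → 0 H
  atom 16: C, bond orders sum to 4 (valence 4) → 0 H
  atom 17: O, bond orders sum to 2 (valence 2) → 0 H
  atom 18: O, bond orders sum to 2 (valence 2) → 0 H
  atom 19: C, bond orders sum to 1 (valence 4) → 3 H
Total hydrogens: 11.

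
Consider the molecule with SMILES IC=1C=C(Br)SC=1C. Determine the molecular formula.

C5H4BrIS

Walk through each heavy atom and fill implicit hydrogens from standard valence (C 4, N 3, O 2, S 2, halogen 1):
  atom 1: I (halogen, monovalent) → 0 H
  atom 2: C, bond orders sum to 4 (valence 4) → 0 H
  atom 3: C, bond orders sum to 3 (valence 4) → 1 H
  atom 4: C, bond orders sum to 4 (valence 4) → 0 H
  atom 5: Br (halogen, monovalent) → 0 H
  atom 6: S, bond orders sum to 2 (valence 2) → 0 H
  atom 7: C, bond orders sum to 4 (valence 4) → 0 H
  atom 8: C, bond orders sum to 1 (valence 4) → 3 H
Totals → C:5, H:4, Br:1, I:1, S:1.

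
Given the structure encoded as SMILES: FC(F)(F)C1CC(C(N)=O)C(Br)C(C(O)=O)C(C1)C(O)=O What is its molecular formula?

Walk through each heavy atom and fill implicit hydrogens from standard valence (C 4, N 3, O 2, S 2, halogen 1):
  atom 1: F (halogen, monovalent) → 0 H
  atom 2: C, bond orders sum to 4 (valence 4) → 0 H
  atom 3: F (halogen, monovalent) → 0 H
  atom 4: F (halogen, monovalent) → 0 H
  atom 5: C, bond orders sum to 3 (valence 4) → 1 H
  atom 6: C, bond orders sum to 2 (valence 4) → 2 H
  atom 7: C, bond orders sum to 3 (valence 4) → 1 H
  atom 8: C, bond orders sum to 4 (valence 4) → 0 H
  atom 9: N, bond orders sum to 1 (valence 3) → 2 H
  atom 10: O, bond orders sum to 2 (valence 2) → 0 H
  atom 11: C, bond orders sum to 3 (valence 4) → 1 H
  atom 12: Br (halogen, monovalent) → 0 H
  atom 13: C, bond orders sum to 3 (valence 4) → 1 H
  atom 14: C, bond orders sum to 4 (valence 4) → 0 H
  atom 15: O, bond orders sum to 1 (valence 2) → 1 H
  atom 16: O, bond orders sum to 2 (valence 2) → 0 H
  atom 17: C, bond orders sum to 3 (valence 4) → 1 H
  atom 18: C, bond orders sum to 2 (valence 4) → 2 H
  atom 19: C, bond orders sum to 4 (valence 4) → 0 H
  atom 20: O, bond orders sum to 1 (valence 2) → 1 H
  atom 21: O, bond orders sum to 2 (valence 2) → 0 H
Totals → C:11, H:13, Br:1, F:3, N:1, O:5.
In Hill order: C11H13BrF3NO5.

C11H13BrF3NO5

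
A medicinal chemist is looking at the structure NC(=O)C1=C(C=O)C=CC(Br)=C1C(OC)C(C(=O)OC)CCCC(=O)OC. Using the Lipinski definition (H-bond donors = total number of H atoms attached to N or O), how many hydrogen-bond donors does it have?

Donors: find every N or O and count the H atoms it carries.
  atom 1 (N): bond orders sum to 1 → 2 H
  atom 3 (O): bond orders sum to 2 → 0 H
  atom 7 (O): bond orders sum to 2 → 0 H
  atom 14 (O): bond orders sum to 2 → 0 H
  atom 18 (O): bond orders sum to 2 → 0 H
  atom 19 (O): bond orders sum to 2 → 0 H
  atom 25 (O): bond orders sum to 2 → 0 H
  atom 26 (O): bond orders sum to 2 → 0 H
Lipinski HBD = 2.

2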